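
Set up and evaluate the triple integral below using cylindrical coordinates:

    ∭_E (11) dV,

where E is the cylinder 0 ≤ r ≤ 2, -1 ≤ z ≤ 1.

In cylindrical coordinates, x = r cos(θ), y = r sin(θ), z = z, and dV = r dr dθ dz.

The integrand becomes 11, so

    ∭_E (11) dV = ∫_{0}^{2π} ∫_{0}^{2} ∫_{-1}^{1} (11) · r dz dr dθ.

Inner (z): 22r.
Middle (r from 0 to 2): 44.
Outer (θ): 88π.

Therefore the triple integral equals 88π.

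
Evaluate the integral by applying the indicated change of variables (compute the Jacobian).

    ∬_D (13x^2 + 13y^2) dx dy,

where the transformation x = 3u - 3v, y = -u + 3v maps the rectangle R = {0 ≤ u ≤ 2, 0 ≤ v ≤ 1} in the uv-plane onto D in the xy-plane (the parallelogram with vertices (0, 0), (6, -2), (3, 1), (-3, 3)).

Compute the Jacobian determinant of (x, y) with respect to (u, v):

    ∂(x,y)/∂(u,v) = | 3  -3 | = (3)(3) - (-3)(-1) = 6.
                   | -1  3 |

Its absolute value is |J| = 6 (the area scaling factor).

Substituting x = 3u - 3v, y = -u + 3v into the integrand,

    13x^2 + 13y^2 → 130u^2 - 312u v + 234v^2,

so the integral becomes

    ∬_R (130u^2 - 312u v + 234v^2) · |J| du dv = ∫_0^2 ∫_0^1 (780u^2 - 1872u v + 1404v^2) dv du.

Inner (v): 780u^2 - 936u + 468.
Outer (u): 1144.

Therefore ∬_D (13x^2 + 13y^2) dx dy = 1144.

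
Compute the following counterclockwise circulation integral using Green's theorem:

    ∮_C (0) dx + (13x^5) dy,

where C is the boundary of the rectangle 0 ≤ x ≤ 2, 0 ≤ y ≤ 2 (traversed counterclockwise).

Green's theorem converts the closed line integral into a double integral over the enclosed region D:

    ∮_C P dx + Q dy = ∬_D (∂Q/∂x - ∂P/∂y) dA.

Here P = 0, Q = 13x^5, so

    ∂Q/∂x = 65x^4,    ∂P/∂y = 0,
    ∂Q/∂x - ∂P/∂y = 65x^4.

D is the region 0 ≤ x ≤ 2, 0 ≤ y ≤ 2. Evaluating the double integral:

    ∬_D (65x^4) dA = ∫_0^{2} ∫_0^{2} (65x^4) dy dx.

Inner (y from 0 to 2): 130x^4.
Outer (x from 0 to 2): 832.

Therefore ∮_C P dx + Q dy = 832.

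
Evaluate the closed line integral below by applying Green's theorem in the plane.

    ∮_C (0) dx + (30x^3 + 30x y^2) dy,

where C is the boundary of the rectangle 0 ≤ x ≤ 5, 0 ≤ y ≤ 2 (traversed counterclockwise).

Green's theorem converts the closed line integral into a double integral over the enclosed region D:

    ∮_C P dx + Q dy = ∬_D (∂Q/∂x - ∂P/∂y) dA.

Here P = 0, Q = 30x^3 + 30x y^2, so

    ∂Q/∂x = 90x^2 + 30y^2,    ∂P/∂y = 0,
    ∂Q/∂x - ∂P/∂y = 90x^2 + 30y^2.

D is the region 0 ≤ x ≤ 5, 0 ≤ y ≤ 2. Evaluating the double integral:

    ∬_D (90x^2 + 30y^2) dA = ∫_0^{5} ∫_0^{2} (90x^2 + 30y^2) dy dx.

Inner (y from 0 to 2): 180x^2 + 80.
Outer (x from 0 to 5): 7900.

Therefore ∮_C P dx + Q dy = 7900.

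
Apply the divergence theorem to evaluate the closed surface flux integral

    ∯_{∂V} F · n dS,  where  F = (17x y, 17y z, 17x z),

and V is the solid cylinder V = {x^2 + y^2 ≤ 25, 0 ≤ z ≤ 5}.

By the divergence theorem,

    ∯_{∂V} F · n dS = ∭_V (∇ · F) dV.

Compute the divergence:
    ∇ · F = ∂F_x/∂x + ∂F_y/∂y + ∂F_z/∂z = 17y + 17z + 17x = 17x + 17y + 17z.

In cylindrical coordinates, x = r cos(θ), y = r sin(θ), z = z, dV = r dr dθ dz, with 0 ≤ r ≤ 5, 0 ≤ θ ≤ 2π, 0 ≤ z ≤ 5.

The integrand, after substitution and multiplying by the volume element, becomes (17sqrt(2)r sin(θ + π/4) + 17z) · r, so

    ∭_V (∇·F) dV = ∫_0^{2π} ∫_0^{5} ∫_0^{5} (17sqrt(2)r sin(θ + π/4) + 17z) · r dz dr dθ.

Inner (z from 0 to 5): 85r (2sqrt(2)r sin(θ + π/4) + 5)/2.
Middle (r from 0 to 5): 10625sqrt(2)sin(θ + π/4)/3 + 10625/4.
Outer (θ from 0 to 2π): 10625π/2.

Therefore ∯_{∂V} F · n dS = 10625π/2.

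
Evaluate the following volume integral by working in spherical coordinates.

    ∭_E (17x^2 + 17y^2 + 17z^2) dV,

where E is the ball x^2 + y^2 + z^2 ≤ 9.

In spherical coordinates, x = ρ sin(φ) cos(θ), y = ρ sin(φ) sin(θ), z = ρ cos(φ), and dV = ρ^2 sin(φ) dρ dφ dθ.

The integrand becomes 17ρ^2, so

    ∭_E (17x^2 + 17y^2 + 17z^2) dV = ∫_{0}^{2π} ∫_{0}^{π} ∫_{0}^{3} (17ρ^2) · ρ^2 sin(φ) dρ dφ dθ.

Inner (ρ): 4131sin(φ)/5.
Middle (φ): 8262/5.
Outer (θ): 16524π/5.

Therefore the triple integral equals 16524π/5.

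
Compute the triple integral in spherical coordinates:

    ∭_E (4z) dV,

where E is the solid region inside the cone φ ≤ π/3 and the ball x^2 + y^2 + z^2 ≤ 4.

In spherical coordinates, x = ρ sin(φ) cos(θ), y = ρ sin(φ) sin(θ), z = ρ cos(φ), and dV = ρ^2 sin(φ) dρ dφ dθ.

The integrand becomes 4ρ cos(φ), so

    ∭_E (4z) dV = ∫_{0}^{2π} ∫_{0}^{π/3} ∫_{0}^{2} (4ρ cos(φ)) · ρ^2 sin(φ) dρ dφ dθ.

Inner (ρ): 8sin(2φ).
Middle (φ): 6.
Outer (θ): 12π.

Therefore the triple integral equals 12π.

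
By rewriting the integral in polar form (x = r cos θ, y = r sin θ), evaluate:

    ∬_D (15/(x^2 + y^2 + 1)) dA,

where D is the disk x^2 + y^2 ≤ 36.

The region D is 0 ≤ r ≤ 6, 0 ≤ θ ≤ 2π in polar coordinates, where x = r cos(θ), y = r sin(θ), and dA = r dr dθ.

Under the substitution, the integrand becomes 15/(r^2 + 1), so

    ∬_D (15/(x^2 + y^2 + 1)) dA = ∫_{0}^{2π} ∫_{0}^{6} (15/(r^2 + 1)) · r dr dθ.

Inner integral (in r): ∫_{0}^{6} (15/(r^2 + 1)) · r dr = 15log(37)/2.

Outer integral (in θ): ∫_{0}^{2π} (15log(37)/2) dθ = 15π log(37).

Therefore ∬_D (15/(x^2 + y^2 + 1)) dA = 15π log(37).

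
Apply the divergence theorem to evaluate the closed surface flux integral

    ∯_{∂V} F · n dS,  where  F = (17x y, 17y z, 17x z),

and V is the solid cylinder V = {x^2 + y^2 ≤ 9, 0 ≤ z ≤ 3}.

By the divergence theorem,

    ∯_{∂V} F · n dS = ∭_V (∇ · F) dV.

Compute the divergence:
    ∇ · F = ∂F_x/∂x + ∂F_y/∂y + ∂F_z/∂z = 17y + 17z + 17x = 17x + 17y + 17z.

In cylindrical coordinates, x = r cos(θ), y = r sin(θ), z = z, dV = r dr dθ dz, with 0 ≤ r ≤ 3, 0 ≤ θ ≤ 2π, 0 ≤ z ≤ 3.

The integrand, after substitution and multiplying by the volume element, becomes (17sqrt(2)r sin(θ + π/4) + 17z) · r, so

    ∭_V (∇·F) dV = ∫_0^{2π} ∫_0^{3} ∫_0^{3} (17sqrt(2)r sin(θ + π/4) + 17z) · r dz dr dθ.

Inner (z from 0 to 3): 51r (2sqrt(2)r sin(θ + π/4) + 3)/2.
Middle (r from 0 to 3): 459sqrt(2)sin(θ + π/4) + 1377/4.
Outer (θ from 0 to 2π): 1377π/2.

Therefore ∯_{∂V} F · n dS = 1377π/2.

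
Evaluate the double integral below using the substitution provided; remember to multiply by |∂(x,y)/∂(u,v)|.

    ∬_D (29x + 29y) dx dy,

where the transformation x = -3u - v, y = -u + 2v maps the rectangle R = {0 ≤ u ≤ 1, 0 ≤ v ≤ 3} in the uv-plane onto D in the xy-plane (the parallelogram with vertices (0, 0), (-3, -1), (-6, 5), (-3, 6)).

Compute the Jacobian determinant of (x, y) with respect to (u, v):

    ∂(x,y)/∂(u,v) = | -3  -1 | = (-3)(2) - (-1)(-1) = -7.
                   | -1  2 |

Its absolute value is |J| = 7 (the area scaling factor).

Substituting x = -3u - v, y = -u + 2v into the integrand,

    29x + 29y → -116u + 29v,

so the integral becomes

    ∬_R (-116u + 29v) · |J| du dv = ∫_0^1 ∫_0^3 (-812u + 203v) dv du.

Inner (v): 1827/2 - 2436u.
Outer (u): -609/2.

Therefore ∬_D (29x + 29y) dx dy = -609/2.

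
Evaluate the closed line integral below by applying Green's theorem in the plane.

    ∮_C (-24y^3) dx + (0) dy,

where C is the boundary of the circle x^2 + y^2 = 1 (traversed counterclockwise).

Green's theorem converts the closed line integral into a double integral over the enclosed region D:

    ∮_C P dx + Q dy = ∬_D (∂Q/∂x - ∂P/∂y) dA.

Here P = -24y^3, Q = 0, so

    ∂Q/∂x = 0,    ∂P/∂y = -72y^2,
    ∂Q/∂x - ∂P/∂y = 72y^2.

D is the region x^2 + y^2 ≤ 1. Evaluating the double integral:

In polar coordinates (x = r cos θ, y = r sin θ, dA = r dr dθ) the integrand becomes 72r^2sin(θ)^2, so

    ∬_D (72y^2) dA = ∫_0^{2π} ∫_0^{1} (72r^2sin(θ)^2) · r dr dθ.

Inner (r from 0 to 1): 18sin(θ)^2.
Outer (θ from 0 to 2π): 18π.

Therefore ∮_C P dx + Q dy = 18π.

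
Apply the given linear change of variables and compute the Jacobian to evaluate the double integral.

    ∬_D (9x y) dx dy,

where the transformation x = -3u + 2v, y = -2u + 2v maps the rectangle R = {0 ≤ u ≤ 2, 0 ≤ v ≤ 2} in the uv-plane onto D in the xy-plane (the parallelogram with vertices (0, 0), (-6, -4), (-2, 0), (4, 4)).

Compute the Jacobian determinant of (x, y) with respect to (u, v):

    ∂(x,y)/∂(u,v) = | -3  2 | = (-3)(2) - (2)(-2) = -2.
                   | -2  2 |

Its absolute value is |J| = 2 (the area scaling factor).

Substituting x = -3u + 2v, y = -2u + 2v into the integrand,

    9x y → 54u^2 - 90u v + 36v^2,

so the integral becomes

    ∬_R (54u^2 - 90u v + 36v^2) · |J| du dv = ∫_0^2 ∫_0^2 (108u^2 - 180u v + 72v^2) dv du.

Inner (v): 216u^2 - 360u + 192.
Outer (u): 240.

Therefore ∬_D (9x y) dx dy = 240.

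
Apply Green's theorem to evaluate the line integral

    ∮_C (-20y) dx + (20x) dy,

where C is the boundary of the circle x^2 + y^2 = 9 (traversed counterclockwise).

Green's theorem converts the closed line integral into a double integral over the enclosed region D:

    ∮_C P dx + Q dy = ∬_D (∂Q/∂x - ∂P/∂y) dA.

Here P = -20y, Q = 20x, so

    ∂Q/∂x = 20,    ∂P/∂y = -20,
    ∂Q/∂x - ∂P/∂y = 40.

D is the region x^2 + y^2 ≤ 9. Evaluating the double integral:

In polar coordinates (x = r cos θ, y = r sin θ, dA = r dr dθ) the integrand becomes 40, so

    ∬_D (40) dA = ∫_0^{2π} ∫_0^{3} (40) · r dr dθ.

Inner (r from 0 to 3): 180.
Outer (θ from 0 to 2π): 360π.

Therefore ∮_C P dx + Q dy = 360π.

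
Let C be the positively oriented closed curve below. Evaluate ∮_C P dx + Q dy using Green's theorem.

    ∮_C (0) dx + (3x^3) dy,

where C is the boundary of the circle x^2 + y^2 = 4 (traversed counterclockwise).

Green's theorem converts the closed line integral into a double integral over the enclosed region D:

    ∮_C P dx + Q dy = ∬_D (∂Q/∂x - ∂P/∂y) dA.

Here P = 0, Q = 3x^3, so

    ∂Q/∂x = 9x^2,    ∂P/∂y = 0,
    ∂Q/∂x - ∂P/∂y = 9x^2.

D is the region x^2 + y^2 ≤ 4. Evaluating the double integral:

In polar coordinates (x = r cos θ, y = r sin θ, dA = r dr dθ) the integrand becomes 9r^2cos(θ)^2, so

    ∬_D (9x^2) dA = ∫_0^{2π} ∫_0^{2} (9r^2cos(θ)^2) · r dr dθ.

Inner (r from 0 to 2): 36cos(θ)^2.
Outer (θ from 0 to 2π): 36π.

Therefore ∮_C P dx + Q dy = 36π.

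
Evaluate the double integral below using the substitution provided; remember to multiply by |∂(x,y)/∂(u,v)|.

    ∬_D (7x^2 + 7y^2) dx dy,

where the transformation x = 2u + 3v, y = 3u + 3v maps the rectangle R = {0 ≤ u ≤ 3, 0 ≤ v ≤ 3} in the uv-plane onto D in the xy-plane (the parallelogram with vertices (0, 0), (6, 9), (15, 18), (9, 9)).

Compute the Jacobian determinant of (x, y) with respect to (u, v):

    ∂(x,y)/∂(u,v) = | 2  3 | = (2)(3) - (3)(3) = -3.
                   | 3  3 |

Its absolute value is |J| = 3 (the area scaling factor).

Substituting x = 2u + 3v, y = 3u + 3v into the integrand,

    7x^2 + 7y^2 → 91u^2 + 210u v + 126v^2,

so the integral becomes

    ∬_R (91u^2 + 210u v + 126v^2) · |J| du dv = ∫_0^3 ∫_0^3 (273u^2 + 630u v + 378v^2) dv du.

Inner (v): 819u^2 + 2835u + 3402.
Outer (u): 60669/2.

Therefore ∬_D (7x^2 + 7y^2) dx dy = 60669/2.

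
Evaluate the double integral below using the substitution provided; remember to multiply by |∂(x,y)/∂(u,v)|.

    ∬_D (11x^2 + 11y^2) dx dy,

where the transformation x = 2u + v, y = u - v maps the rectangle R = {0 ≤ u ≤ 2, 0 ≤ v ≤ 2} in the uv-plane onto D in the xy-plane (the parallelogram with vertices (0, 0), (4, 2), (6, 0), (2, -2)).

Compute the Jacobian determinant of (x, y) with respect to (u, v):

    ∂(x,y)/∂(u,v) = | 2  1 | = (2)(-1) - (1)(1) = -3.
                   | 1  -1 |

Its absolute value is |J| = 3 (the area scaling factor).

Substituting x = 2u + v, y = u - v into the integrand,

    11x^2 + 11y^2 → 55u^2 + 22u v + 22v^2,

so the integral becomes

    ∬_R (55u^2 + 22u v + 22v^2) · |J| du dv = ∫_0^2 ∫_0^2 (165u^2 + 66u v + 66v^2) dv du.

Inner (v): 330u^2 + 132u + 176.
Outer (u): 1496.

Therefore ∬_D (11x^2 + 11y^2) dx dy = 1496.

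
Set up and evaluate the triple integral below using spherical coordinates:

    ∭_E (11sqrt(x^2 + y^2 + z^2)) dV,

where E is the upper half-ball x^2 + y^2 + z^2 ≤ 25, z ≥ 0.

In spherical coordinates, x = ρ sin(φ) cos(θ), y = ρ sin(φ) sin(θ), z = ρ cos(φ), and dV = ρ^2 sin(φ) dρ dφ dθ.

The integrand becomes 11ρ, so

    ∭_E (11sqrt(x^2 + y^2 + z^2)) dV = ∫_{0}^{2π} ∫_{0}^{π/2} ∫_{0}^{5} (11ρ) · ρ^2 sin(φ) dρ dφ dθ.

Inner (ρ): 6875sin(φ)/4.
Middle (φ): 6875/4.
Outer (θ): 6875π/2.

Therefore the triple integral equals 6875π/2.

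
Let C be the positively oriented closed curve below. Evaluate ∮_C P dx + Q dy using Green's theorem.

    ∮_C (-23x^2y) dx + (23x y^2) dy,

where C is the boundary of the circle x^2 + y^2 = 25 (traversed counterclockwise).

Green's theorem converts the closed line integral into a double integral over the enclosed region D:

    ∮_C P dx + Q dy = ∬_D (∂Q/∂x - ∂P/∂y) dA.

Here P = -23x^2y, Q = 23x y^2, so

    ∂Q/∂x = 23y^2,    ∂P/∂y = -23x^2,
    ∂Q/∂x - ∂P/∂y = 23x^2 + 23y^2.

D is the region x^2 + y^2 ≤ 25. Evaluating the double integral:

In polar coordinates (x = r cos θ, y = r sin θ, dA = r dr dθ) the integrand becomes 23r^2, so

    ∬_D (23x^2 + 23y^2) dA = ∫_0^{2π} ∫_0^{5} (23r^2) · r dr dθ.

Inner (r from 0 to 5): 14375/4.
Outer (θ from 0 to 2π): 14375π/2.

Therefore ∮_C P dx + Q dy = 14375π/2.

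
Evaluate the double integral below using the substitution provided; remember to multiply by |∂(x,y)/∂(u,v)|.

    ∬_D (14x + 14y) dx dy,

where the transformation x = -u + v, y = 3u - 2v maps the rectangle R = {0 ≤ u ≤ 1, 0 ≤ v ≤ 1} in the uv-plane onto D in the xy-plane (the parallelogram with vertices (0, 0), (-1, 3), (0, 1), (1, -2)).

Compute the Jacobian determinant of (x, y) with respect to (u, v):

    ∂(x,y)/∂(u,v) = | -1  1 | = (-1)(-2) - (1)(3) = -1.
                   | 3  -2 |

Its absolute value is |J| = 1 (the area scaling factor).

Substituting x = -u + v, y = 3u - 2v into the integrand,

    14x + 14y → 28u - 14v,

so the integral becomes

    ∬_R (28u - 14v) · |J| du dv = ∫_0^1 ∫_0^1 (28u - 14v) dv du.

Inner (v): 28u - 7.
Outer (u): 7.

Therefore ∬_D (14x + 14y) dx dy = 7.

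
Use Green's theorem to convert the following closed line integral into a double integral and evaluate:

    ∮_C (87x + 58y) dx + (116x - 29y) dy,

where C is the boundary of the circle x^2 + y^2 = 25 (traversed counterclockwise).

Green's theorem converts the closed line integral into a double integral over the enclosed region D:

    ∮_C P dx + Q dy = ∬_D (∂Q/∂x - ∂P/∂y) dA.

Here P = 87x + 58y, Q = 116x - 29y, so

    ∂Q/∂x = 116,    ∂P/∂y = 58,
    ∂Q/∂x - ∂P/∂y = 58.

D is the region x^2 + y^2 ≤ 25. Evaluating the double integral:

In polar coordinates (x = r cos θ, y = r sin θ, dA = r dr dθ) the integrand becomes 58, so

    ∬_D (58) dA = ∫_0^{2π} ∫_0^{5} (58) · r dr dθ.

Inner (r from 0 to 5): 725.
Outer (θ from 0 to 2π): 1450π.

Therefore ∮_C P dx + Q dy = 1450π.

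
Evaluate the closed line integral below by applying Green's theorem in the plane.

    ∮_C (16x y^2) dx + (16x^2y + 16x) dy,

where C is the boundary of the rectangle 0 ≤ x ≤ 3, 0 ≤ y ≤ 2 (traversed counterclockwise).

Green's theorem converts the closed line integral into a double integral over the enclosed region D:

    ∮_C P dx + Q dy = ∬_D (∂Q/∂x - ∂P/∂y) dA.

Here P = 16x y^2, Q = 16x^2y + 16x, so

    ∂Q/∂x = 32x y + 16,    ∂P/∂y = 32x y,
    ∂Q/∂x - ∂P/∂y = 16.

D is the region 0 ≤ x ≤ 3, 0 ≤ y ≤ 2. Evaluating the double integral:

    ∬_D (16) dA = ∫_0^{3} ∫_0^{2} (16) dy dx.

Inner (y from 0 to 2): 32.
Outer (x from 0 to 3): 96.

Therefore ∮_C P dx + Q dy = 96.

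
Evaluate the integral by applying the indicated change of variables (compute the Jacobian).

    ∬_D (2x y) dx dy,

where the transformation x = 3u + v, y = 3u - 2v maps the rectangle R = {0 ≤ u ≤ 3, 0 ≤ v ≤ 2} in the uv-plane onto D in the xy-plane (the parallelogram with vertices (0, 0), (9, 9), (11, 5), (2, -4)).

Compute the Jacobian determinant of (x, y) with respect to (u, v):

    ∂(x,y)/∂(u,v) = | 3  1 | = (3)(-2) - (1)(3) = -9.
                   | 3  -2 |

Its absolute value is |J| = 9 (the area scaling factor).

Substituting x = 3u + v, y = 3u - 2v into the integrand,

    2x y → 18u^2 - 6u v - 4v^2,

so the integral becomes

    ∬_R (18u^2 - 6u v - 4v^2) · |J| du dv = ∫_0^3 ∫_0^2 (162u^2 - 54u v - 36v^2) dv du.

Inner (v): 324u^2 - 108u - 96.
Outer (u): 2142.

Therefore ∬_D (2x y) dx dy = 2142.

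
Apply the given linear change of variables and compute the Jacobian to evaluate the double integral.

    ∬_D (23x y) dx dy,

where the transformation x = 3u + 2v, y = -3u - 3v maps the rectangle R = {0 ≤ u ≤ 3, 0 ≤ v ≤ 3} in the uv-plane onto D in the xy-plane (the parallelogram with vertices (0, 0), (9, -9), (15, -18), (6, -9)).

Compute the Jacobian determinant of (x, y) with respect to (u, v):

    ∂(x,y)/∂(u,v) = | 3  2 | = (3)(-3) - (2)(-3) = -3.
                   | -3  -3 |

Its absolute value is |J| = 3 (the area scaling factor).

Substituting x = 3u + 2v, y = -3u - 3v into the integrand,

    23x y → -207u^2 - 345u v - 138v^2,

so the integral becomes

    ∬_R (-207u^2 - 345u v - 138v^2) · |J| du dv = ∫_0^3 ∫_0^3 (-621u^2 - 1035u v - 414v^2) dv du.

Inner (v): -1863u^2 - 9315u/2 - 3726.
Outer (u): -195615/4.

Therefore ∬_D (23x y) dx dy = -195615/4.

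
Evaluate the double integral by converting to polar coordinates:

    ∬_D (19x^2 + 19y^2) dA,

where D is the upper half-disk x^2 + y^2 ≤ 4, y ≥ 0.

The region D is 0 ≤ r ≤ 2, 0 ≤ θ ≤ π in polar coordinates, where x = r cos(θ), y = r sin(θ), and dA = r dr dθ.

Under the substitution, the integrand becomes 19r^2, so

    ∬_D (19x^2 + 19y^2) dA = ∫_{0}^{π} ∫_{0}^{2} (19r^2) · r dr dθ.

Inner integral (in r): ∫_{0}^{2} (19r^2) · r dr = 76.

Outer integral (in θ): ∫_{0}^{π} (76) dθ = 76π.

Therefore ∬_D (19x^2 + 19y^2) dA = 76π.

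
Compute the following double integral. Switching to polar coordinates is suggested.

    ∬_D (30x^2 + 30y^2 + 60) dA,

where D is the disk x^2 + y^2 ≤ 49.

The region D is 0 ≤ r ≤ 7, 0 ≤ θ ≤ 2π in polar coordinates, where x = r cos(θ), y = r sin(θ), and dA = r dr dθ.

Under the substitution, the integrand becomes 30r^2 + 60, so

    ∬_D (30x^2 + 30y^2 + 60) dA = ∫_{0}^{2π} ∫_{0}^{7} (30r^2 + 60) · r dr dθ.

Inner integral (in r): ∫_{0}^{7} (30r^2 + 60) · r dr = 38955/2.

Outer integral (in θ): ∫_{0}^{2π} (38955/2) dθ = 38955π.

Therefore ∬_D (30x^2 + 30y^2 + 60) dA = 38955π.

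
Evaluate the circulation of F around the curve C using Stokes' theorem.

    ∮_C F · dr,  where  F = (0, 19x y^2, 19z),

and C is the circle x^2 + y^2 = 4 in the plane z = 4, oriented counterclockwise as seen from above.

Let S be the flat disk x^2 + y^2 ≤ 4 in the plane z = 4, with upward unit normal n̂ = ẑ. By Stokes' theorem,

    ∮_C F · dr = ∬_S (∇ × F) · n̂ dS = ∬_D (curl F)_z dA,

where D is the disk x^2 + y^2 ≤ 4.

Compute the curl of F = (0, 19x y^2, 19z):
    (∇ × F)_x = ∂F_z/∂y - ∂F_y/∂z = 0,
    (∇ × F)_y = ∂F_x/∂z - ∂F_z/∂x = 0,
    (∇ × F)_z = ∂F_y/∂x - ∂F_x/∂y = 19y^2.

On z = 4, (curl F)_z = 19y^2.

Convert to polar (x = r cos θ, y = r sin θ, dA = r dr dθ); the integrand becomes 19r^2sin(θ)^2, so

    ∬_D (curl F)_z dA = ∫_0^{2π} ∫_0^{2} (19r^2sin(θ)^2) · r dr dθ.

Inner (r from 0 to 2): 76sin(θ)^2.
Outer (θ from 0 to 2π): 76π.

Therefore ∮_C F · dr = 76π.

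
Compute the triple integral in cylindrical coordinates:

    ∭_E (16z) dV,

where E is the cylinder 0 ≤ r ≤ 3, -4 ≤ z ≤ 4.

In cylindrical coordinates, x = r cos(θ), y = r sin(θ), z = z, and dV = r dr dθ dz.

The integrand becomes 16z, so

    ∭_E (16z) dV = ∫_{0}^{2π} ∫_{0}^{3} ∫_{-4}^{4} (16z) · r dz dr dθ.

Inner (z): 0.
Middle (r from 0 to 3): 0.
Outer (θ): 0.

Therefore the triple integral equals 0.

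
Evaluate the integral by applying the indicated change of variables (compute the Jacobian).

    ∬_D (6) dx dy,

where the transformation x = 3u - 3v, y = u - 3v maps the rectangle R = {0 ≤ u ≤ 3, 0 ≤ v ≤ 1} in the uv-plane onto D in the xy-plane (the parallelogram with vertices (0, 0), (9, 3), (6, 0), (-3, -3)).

Compute the Jacobian determinant of (x, y) with respect to (u, v):

    ∂(x,y)/∂(u,v) = | 3  -3 | = (3)(-3) - (-3)(1) = -6.
                   | 1  -3 |

Its absolute value is |J| = 6 (the area scaling factor).

Substituting x = 3u - 3v, y = u - 3v into the integrand,

    6 → 6,

so the integral becomes

    ∬_R (6) · |J| du dv = ∫_0^3 ∫_0^1 (36) dv du.

Inner (v): 36.
Outer (u): 108.

Therefore ∬_D (6) dx dy = 108.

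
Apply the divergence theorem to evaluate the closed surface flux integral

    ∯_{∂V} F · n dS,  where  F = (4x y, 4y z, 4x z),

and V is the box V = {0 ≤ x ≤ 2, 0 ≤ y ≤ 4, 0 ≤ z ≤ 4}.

By the divergence theorem,

    ∯_{∂V} F · n dS = ∭_V (∇ · F) dV.

Compute the divergence:
    ∇ · F = ∂F_x/∂x + ∂F_y/∂y + ∂F_z/∂z = 4y + 4z + 4x = 4x + 4y + 4z.

V is a rectangular box, so dV = dx dy dz with 0 ≤ x ≤ 2, 0 ≤ y ≤ 4, 0 ≤ z ≤ 4.

Integrate (4x + 4y + 4z) over V as an iterated integral:

    ∭_V (∇·F) dV = ∫_0^{2} ∫_0^{4} ∫_0^{4} (4x + 4y + 4z) dz dy dx.

Inner (z from 0 to 4): 16x + 16y + 32.
Middle (y from 0 to 4): 64x + 256.
Outer (x from 0 to 2): 640.

Therefore ∯_{∂V} F · n dS = 640.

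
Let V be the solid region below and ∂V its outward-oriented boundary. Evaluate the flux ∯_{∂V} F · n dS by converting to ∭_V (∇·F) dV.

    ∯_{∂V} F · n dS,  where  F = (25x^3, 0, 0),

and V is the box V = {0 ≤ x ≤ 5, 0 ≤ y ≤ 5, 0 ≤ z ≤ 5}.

By the divergence theorem,

    ∯_{∂V} F · n dS = ∭_V (∇ · F) dV.

Compute the divergence:
    ∇ · F = ∂F_x/∂x + ∂F_y/∂y + ∂F_z/∂z = 75x^2 + 0 + 0 = 75x^2.

V is a rectangular box, so dV = dx dy dz with 0 ≤ x ≤ 5, 0 ≤ y ≤ 5, 0 ≤ z ≤ 5.

Integrate (75x^2) over V as an iterated integral:

    ∭_V (∇·F) dV = ∫_0^{5} ∫_0^{5} ∫_0^{5} (75x^2) dz dy dx.

Inner (z from 0 to 5): 375x^2.
Middle (y from 0 to 5): 1875x^2.
Outer (x from 0 to 5): 78125.

Therefore ∯_{∂V} F · n dS = 78125.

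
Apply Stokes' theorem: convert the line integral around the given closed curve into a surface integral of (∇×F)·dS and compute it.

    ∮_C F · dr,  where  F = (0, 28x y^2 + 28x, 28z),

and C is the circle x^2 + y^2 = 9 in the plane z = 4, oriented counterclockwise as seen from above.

Let S be the flat disk x^2 + y^2 ≤ 9 in the plane z = 4, with upward unit normal n̂ = ẑ. By Stokes' theorem,

    ∮_C F · dr = ∬_S (∇ × F) · n̂ dS = ∬_D (curl F)_z dA,

where D is the disk x^2 + y^2 ≤ 9.

Compute the curl of F = (0, 28x y^2 + 28x, 28z):
    (∇ × F)_x = ∂F_z/∂y - ∂F_y/∂z = 0,
    (∇ × F)_y = ∂F_x/∂z - ∂F_z/∂x = 0,
    (∇ × F)_z = ∂F_y/∂x - ∂F_x/∂y = 28y^2 + 28.

On z = 4, (curl F)_z = 28y^2 + 28.

Convert to polar (x = r cos θ, y = r sin θ, dA = r dr dθ); the integrand becomes 28r^2sin(θ)^2 + 28, so

    ∬_D (curl F)_z dA = ∫_0^{2π} ∫_0^{3} (28r^2sin(θ)^2 + 28) · r dr dθ.

Inner (r from 0 to 3): 567sin(θ)^2 + 126.
Outer (θ from 0 to 2π): 819π.

Therefore ∮_C F · dr = 819π.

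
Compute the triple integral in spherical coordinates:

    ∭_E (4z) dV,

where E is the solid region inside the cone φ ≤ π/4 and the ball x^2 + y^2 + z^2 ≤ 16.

In spherical coordinates, x = ρ sin(φ) cos(θ), y = ρ sin(φ) sin(θ), z = ρ cos(φ), and dV = ρ^2 sin(φ) dρ dφ dθ.

The integrand becomes 4ρ cos(φ), so

    ∭_E (4z) dV = ∫_{0}^{2π} ∫_{0}^{π/4} ∫_{0}^{4} (4ρ cos(φ)) · ρ^2 sin(φ) dρ dφ dθ.

Inner (ρ): 128sin(2φ).
Middle (φ): 64.
Outer (θ): 128π.

Therefore the triple integral equals 128π.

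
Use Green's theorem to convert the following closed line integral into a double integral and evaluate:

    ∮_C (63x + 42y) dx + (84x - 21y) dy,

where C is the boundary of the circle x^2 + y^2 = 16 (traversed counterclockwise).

Green's theorem converts the closed line integral into a double integral over the enclosed region D:

    ∮_C P dx + Q dy = ∬_D (∂Q/∂x - ∂P/∂y) dA.

Here P = 63x + 42y, Q = 84x - 21y, so

    ∂Q/∂x = 84,    ∂P/∂y = 42,
    ∂Q/∂x - ∂P/∂y = 42.

D is the region x^2 + y^2 ≤ 16. Evaluating the double integral:

In polar coordinates (x = r cos θ, y = r sin θ, dA = r dr dθ) the integrand becomes 42, so

    ∬_D (42) dA = ∫_0^{2π} ∫_0^{4} (42) · r dr dθ.

Inner (r from 0 to 4): 336.
Outer (θ from 0 to 2π): 672π.

Therefore ∮_C P dx + Q dy = 672π.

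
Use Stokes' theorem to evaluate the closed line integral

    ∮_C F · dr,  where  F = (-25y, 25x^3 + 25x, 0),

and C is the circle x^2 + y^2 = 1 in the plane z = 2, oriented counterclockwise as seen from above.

Let S be the flat disk x^2 + y^2 ≤ 1 in the plane z = 2, with upward unit normal n̂ = ẑ. By Stokes' theorem,

    ∮_C F · dr = ∬_S (∇ × F) · n̂ dS = ∬_D (curl F)_z dA,

where D is the disk x^2 + y^2 ≤ 1.

Compute the curl of F = (-25y, 25x^3 + 25x, 0):
    (∇ × F)_x = ∂F_z/∂y - ∂F_y/∂z = 0,
    (∇ × F)_y = ∂F_x/∂z - ∂F_z/∂x = 0,
    (∇ × F)_z = ∂F_y/∂x - ∂F_x/∂y = 75x^2 + 50.

On z = 2, (curl F)_z = 75x^2 + 50.

Convert to polar (x = r cos θ, y = r sin θ, dA = r dr dθ); the integrand becomes 75r^2cos(θ)^2 + 50, so

    ∬_D (curl F)_z dA = ∫_0^{2π} ∫_0^{1} (75r^2cos(θ)^2 + 50) · r dr dθ.

Inner (r from 0 to 1): 75cos(θ)^2/4 + 25.
Outer (θ from 0 to 2π): 275π/4.

Therefore ∮_C F · dr = 275π/4.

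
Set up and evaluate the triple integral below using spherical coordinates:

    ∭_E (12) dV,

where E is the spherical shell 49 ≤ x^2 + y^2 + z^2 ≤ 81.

In spherical coordinates, x = ρ sin(φ) cos(θ), y = ρ sin(φ) sin(θ), z = ρ cos(φ), and dV = ρ^2 sin(φ) dρ dφ dθ.

The integrand becomes 12, so

    ∭_E (12) dV = ∫_{0}^{2π} ∫_{0}^{π} ∫_{7}^{9} (12) · ρ^2 sin(φ) dρ dφ dθ.

Inner (ρ): 1544sin(φ).
Middle (φ): 3088.
Outer (θ): 6176π.

Therefore the triple integral equals 6176π.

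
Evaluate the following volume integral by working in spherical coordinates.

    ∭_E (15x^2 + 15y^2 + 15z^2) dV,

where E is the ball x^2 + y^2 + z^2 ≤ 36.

In spherical coordinates, x = ρ sin(φ) cos(θ), y = ρ sin(φ) sin(θ), z = ρ cos(φ), and dV = ρ^2 sin(φ) dρ dφ dθ.

The integrand becomes 15ρ^2, so

    ∭_E (15x^2 + 15y^2 + 15z^2) dV = ∫_{0}^{2π} ∫_{0}^{π} ∫_{0}^{6} (15ρ^2) · ρ^2 sin(φ) dρ dφ dθ.

Inner (ρ): 23328sin(φ).
Middle (φ): 46656.
Outer (θ): 93312π.

Therefore the triple integral equals 93312π.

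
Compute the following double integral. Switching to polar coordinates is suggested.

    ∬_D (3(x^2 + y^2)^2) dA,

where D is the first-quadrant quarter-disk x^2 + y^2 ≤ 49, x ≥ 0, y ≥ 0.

The region D is 0 ≤ r ≤ 7, 0 ≤ θ ≤ π/2 in polar coordinates, where x = r cos(θ), y = r sin(θ), and dA = r dr dθ.

Under the substitution, the integrand becomes 3r^4, so

    ∬_D (3(x^2 + y^2)^2) dA = ∫_{0}^{π/2} ∫_{0}^{7} (3r^4) · r dr dθ.

Inner integral (in r): ∫_{0}^{7} (3r^4) · r dr = 117649/2.

Outer integral (in θ): ∫_{0}^{π/2} (117649/2) dθ = 117649π/4.

Therefore ∬_D (3(x^2 + y^2)^2) dA = 117649π/4.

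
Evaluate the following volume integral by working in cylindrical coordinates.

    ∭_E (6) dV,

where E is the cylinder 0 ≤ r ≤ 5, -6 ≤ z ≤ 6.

In cylindrical coordinates, x = r cos(θ), y = r sin(θ), z = z, and dV = r dr dθ dz.

The integrand becomes 6, so

    ∭_E (6) dV = ∫_{0}^{2π} ∫_{0}^{5} ∫_{-6}^{6} (6) · r dz dr dθ.

Inner (z): 72r.
Middle (r from 0 to 5): 900.
Outer (θ): 1800π.

Therefore the triple integral equals 1800π.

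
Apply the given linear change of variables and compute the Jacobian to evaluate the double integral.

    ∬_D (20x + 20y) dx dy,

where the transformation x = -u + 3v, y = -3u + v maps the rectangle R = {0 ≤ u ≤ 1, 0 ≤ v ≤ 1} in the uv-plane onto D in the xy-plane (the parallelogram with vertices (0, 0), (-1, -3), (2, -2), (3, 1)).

Compute the Jacobian determinant of (x, y) with respect to (u, v):

    ∂(x,y)/∂(u,v) = | -1  3 | = (-1)(1) - (3)(-3) = 8.
                   | -3  1 |

Its absolute value is |J| = 8 (the area scaling factor).

Substituting x = -u + 3v, y = -3u + v into the integrand,

    20x + 20y → -80u + 80v,

so the integral becomes

    ∬_R (-80u + 80v) · |J| du dv = ∫_0^1 ∫_0^1 (-640u + 640v) dv du.

Inner (v): 320 - 640u.
Outer (u): 0.

Therefore ∬_D (20x + 20y) dx dy = 0.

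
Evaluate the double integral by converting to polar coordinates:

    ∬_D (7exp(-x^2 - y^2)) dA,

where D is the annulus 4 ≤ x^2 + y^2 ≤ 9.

The region D is 2 ≤ r ≤ 3, 0 ≤ θ ≤ 2π in polar coordinates, where x = r cos(θ), y = r sin(θ), and dA = r dr dθ.

Under the substitution, the integrand becomes 7exp(-r^2), so

    ∬_D (7exp(-x^2 - y^2)) dA = ∫_{0}^{2π} ∫_{2}^{3} (7exp(-r^2)) · r dr dθ.

Inner integral (in r): ∫_{2}^{3} (7exp(-r^2)) · r dr = -(7 - 7exp(5))exp(-9)/2.

Outer integral (in θ): ∫_{0}^{2π} (-(7 - 7exp(5))exp(-9)/2) dθ = -7π (1 - exp(5))exp(-9).

Therefore ∬_D (7exp(-x^2 - y^2)) dA = -7π (1 - exp(5))exp(-9).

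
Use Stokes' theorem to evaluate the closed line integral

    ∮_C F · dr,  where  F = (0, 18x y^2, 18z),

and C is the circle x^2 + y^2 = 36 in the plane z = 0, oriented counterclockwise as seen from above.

Let S be the flat disk x^2 + y^2 ≤ 36 in the plane z = 0, with upward unit normal n̂ = ẑ. By Stokes' theorem,

    ∮_C F · dr = ∬_S (∇ × F) · n̂ dS = ∬_D (curl F)_z dA,

where D is the disk x^2 + y^2 ≤ 36.

Compute the curl of F = (0, 18x y^2, 18z):
    (∇ × F)_x = ∂F_z/∂y - ∂F_y/∂z = 0,
    (∇ × F)_y = ∂F_x/∂z - ∂F_z/∂x = 0,
    (∇ × F)_z = ∂F_y/∂x - ∂F_x/∂y = 18y^2.

On z = 0, (curl F)_z = 18y^2.

Convert to polar (x = r cos θ, y = r sin θ, dA = r dr dθ); the integrand becomes 18r^2sin(θ)^2, so

    ∬_D (curl F)_z dA = ∫_0^{2π} ∫_0^{6} (18r^2sin(θ)^2) · r dr dθ.

Inner (r from 0 to 6): 5832sin(θ)^2.
Outer (θ from 0 to 2π): 5832π.

Therefore ∮_C F · dr = 5832π.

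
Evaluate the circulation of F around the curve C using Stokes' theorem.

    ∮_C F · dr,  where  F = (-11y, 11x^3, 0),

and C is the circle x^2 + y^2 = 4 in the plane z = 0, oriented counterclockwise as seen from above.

Let S be the flat disk x^2 + y^2 ≤ 4 in the plane z = 0, with upward unit normal n̂ = ẑ. By Stokes' theorem,

    ∮_C F · dr = ∬_S (∇ × F) · n̂ dS = ∬_D (curl F)_z dA,

where D is the disk x^2 + y^2 ≤ 4.

Compute the curl of F = (-11y, 11x^3, 0):
    (∇ × F)_x = ∂F_z/∂y - ∂F_y/∂z = 0,
    (∇ × F)_y = ∂F_x/∂z - ∂F_z/∂x = 0,
    (∇ × F)_z = ∂F_y/∂x - ∂F_x/∂y = 33x^2 + 11.

On z = 0, (curl F)_z = 33x^2 + 11.

Convert to polar (x = r cos θ, y = r sin θ, dA = r dr dθ); the integrand becomes 33r^2cos(θ)^2 + 11, so

    ∬_D (curl F)_z dA = ∫_0^{2π} ∫_0^{2} (33r^2cos(θ)^2 + 11) · r dr dθ.

Inner (r from 0 to 2): 132cos(θ)^2 + 22.
Outer (θ from 0 to 2π): 176π.

Therefore ∮_C F · dr = 176π.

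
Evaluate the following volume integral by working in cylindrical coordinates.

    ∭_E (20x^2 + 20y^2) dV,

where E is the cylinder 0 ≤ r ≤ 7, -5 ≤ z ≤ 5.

In cylindrical coordinates, x = r cos(θ), y = r sin(θ), z = z, and dV = r dr dθ dz.

The integrand becomes 20r^2, so

    ∭_E (20x^2 + 20y^2) dV = ∫_{0}^{2π} ∫_{0}^{7} ∫_{-5}^{5} (20r^2) · r dz dr dθ.

Inner (z): 200r^3.
Middle (r from 0 to 7): 120050.
Outer (θ): 240100π.

Therefore the triple integral equals 240100π.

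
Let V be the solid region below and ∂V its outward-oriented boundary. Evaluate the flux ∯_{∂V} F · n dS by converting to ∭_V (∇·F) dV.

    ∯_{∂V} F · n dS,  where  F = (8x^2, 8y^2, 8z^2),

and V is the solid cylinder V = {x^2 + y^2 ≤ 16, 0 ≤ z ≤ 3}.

By the divergence theorem,

    ∯_{∂V} F · n dS = ∭_V (∇ · F) dV.

Compute the divergence:
    ∇ · F = ∂F_x/∂x + ∂F_y/∂y + ∂F_z/∂z = 16x + 16y + 16z.

In cylindrical coordinates, x = r cos(θ), y = r sin(θ), z = z, dV = r dr dθ dz, with 0 ≤ r ≤ 4, 0 ≤ θ ≤ 2π, 0 ≤ z ≤ 3.

The integrand, after substitution and multiplying by the volume element, becomes (16sqrt(2)r sin(θ + π/4) + 16z) · r, so

    ∭_V (∇·F) dV = ∫_0^{2π} ∫_0^{4} ∫_0^{3} (16sqrt(2)r sin(θ + π/4) + 16z) · r dz dr dθ.

Inner (z from 0 to 3): 24r (2sqrt(2)r sin(θ + π/4) + 3).
Middle (r from 0 to 4): 1024sqrt(2)sin(θ + π/4) + 576.
Outer (θ from 0 to 2π): 1152π.

Therefore ∯_{∂V} F · n dS = 1152π.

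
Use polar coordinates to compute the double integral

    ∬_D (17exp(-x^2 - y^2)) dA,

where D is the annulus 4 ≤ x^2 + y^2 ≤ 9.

The region D is 2 ≤ r ≤ 3, 0 ≤ θ ≤ 2π in polar coordinates, where x = r cos(θ), y = r sin(θ), and dA = r dr dθ.

Under the substitution, the integrand becomes 17exp(-r^2), so

    ∬_D (17exp(-x^2 - y^2)) dA = ∫_{0}^{2π} ∫_{2}^{3} (17exp(-r^2)) · r dr dθ.

Inner integral (in r): ∫_{2}^{3} (17exp(-r^2)) · r dr = -(17 - 17exp(5))exp(-9)/2.

Outer integral (in θ): ∫_{0}^{2π} (-(17 - 17exp(5))exp(-9)/2) dθ = -17π (1 - exp(5))exp(-9).

Therefore ∬_D (17exp(-x^2 - y^2)) dA = -17π (1 - exp(5))exp(-9).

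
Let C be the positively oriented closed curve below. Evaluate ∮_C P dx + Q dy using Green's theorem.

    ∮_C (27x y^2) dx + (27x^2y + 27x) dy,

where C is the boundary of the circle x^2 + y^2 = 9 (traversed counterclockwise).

Green's theorem converts the closed line integral into a double integral over the enclosed region D:

    ∮_C P dx + Q dy = ∬_D (∂Q/∂x - ∂P/∂y) dA.

Here P = 27x y^2, Q = 27x^2y + 27x, so

    ∂Q/∂x = 54x y + 27,    ∂P/∂y = 54x y,
    ∂Q/∂x - ∂P/∂y = 27.

D is the region x^2 + y^2 ≤ 9. Evaluating the double integral:

In polar coordinates (x = r cos θ, y = r sin θ, dA = r dr dθ) the integrand becomes 27, so

    ∬_D (27) dA = ∫_0^{2π} ∫_0^{3} (27) · r dr dθ.

Inner (r from 0 to 3): 243/2.
Outer (θ from 0 to 2π): 243π.

Therefore ∮_C P dx + Q dy = 243π.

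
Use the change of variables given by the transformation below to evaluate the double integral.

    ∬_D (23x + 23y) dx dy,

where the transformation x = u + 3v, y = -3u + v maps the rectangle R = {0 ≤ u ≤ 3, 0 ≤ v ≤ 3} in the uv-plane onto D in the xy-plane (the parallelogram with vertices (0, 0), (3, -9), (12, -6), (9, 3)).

Compute the Jacobian determinant of (x, y) with respect to (u, v):

    ∂(x,y)/∂(u,v) = | 1  3 | = (1)(1) - (3)(-3) = 10.
                   | -3  1 |

Its absolute value is |J| = 10 (the area scaling factor).

Substituting x = u + 3v, y = -3u + v into the integrand,

    23x + 23y → -46u + 92v,

so the integral becomes

    ∬_R (-46u + 92v) · |J| du dv = ∫_0^3 ∫_0^3 (-460u + 920v) dv du.

Inner (v): 4140 - 1380u.
Outer (u): 6210.

Therefore ∬_D (23x + 23y) dx dy = 6210.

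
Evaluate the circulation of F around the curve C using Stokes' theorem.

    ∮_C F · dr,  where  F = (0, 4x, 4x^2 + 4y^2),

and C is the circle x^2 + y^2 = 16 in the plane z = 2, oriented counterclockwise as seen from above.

Let S be the flat disk x^2 + y^2 ≤ 16 in the plane z = 2, with upward unit normal n̂ = ẑ. By Stokes' theorem,

    ∮_C F · dr = ∬_S (∇ × F) · n̂ dS = ∬_D (curl F)_z dA,

where D is the disk x^2 + y^2 ≤ 16.

Compute the curl of F = (0, 4x, 4x^2 + 4y^2):
    (∇ × F)_x = ∂F_z/∂y - ∂F_y/∂z = 8y,
    (∇ × F)_y = ∂F_x/∂z - ∂F_z/∂x = -8x,
    (∇ × F)_z = ∂F_y/∂x - ∂F_x/∂y = 4.

On z = 2, (curl F)_z = 4.

Convert to polar (x = r cos θ, y = r sin θ, dA = r dr dθ); the integrand becomes 4, so

    ∬_D (curl F)_z dA = ∫_0^{2π} ∫_0^{4} (4) · r dr dθ.

Inner (r from 0 to 4): 32.
Outer (θ from 0 to 2π): 64π.

Therefore ∮_C F · dr = 64π.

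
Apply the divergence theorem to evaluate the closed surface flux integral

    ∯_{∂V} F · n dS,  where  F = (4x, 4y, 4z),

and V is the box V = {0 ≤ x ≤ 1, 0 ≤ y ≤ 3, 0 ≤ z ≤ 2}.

By the divergence theorem,

    ∯_{∂V} F · n dS = ∭_V (∇ · F) dV.

Compute the divergence:
    ∇ · F = ∂F_x/∂x + ∂F_y/∂y + ∂F_z/∂z = 4 + 4 + 4 = 12.

V is a rectangular box, so dV = dx dy dz with 0 ≤ x ≤ 1, 0 ≤ y ≤ 3, 0 ≤ z ≤ 2.

Integrate (12) over V as an iterated integral:

    ∭_V (∇·F) dV = ∫_0^{1} ∫_0^{3} ∫_0^{2} (12) dz dy dx.

Inner (z from 0 to 2): 24.
Middle (y from 0 to 3): 72.
Outer (x from 0 to 1): 72.

Therefore ∯_{∂V} F · n dS = 72.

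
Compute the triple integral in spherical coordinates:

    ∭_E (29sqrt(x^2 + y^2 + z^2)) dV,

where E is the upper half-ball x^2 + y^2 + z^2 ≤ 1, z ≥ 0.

In spherical coordinates, x = ρ sin(φ) cos(θ), y = ρ sin(φ) sin(θ), z = ρ cos(φ), and dV = ρ^2 sin(φ) dρ dφ dθ.

The integrand becomes 29ρ, so

    ∭_E (29sqrt(x^2 + y^2 + z^2)) dV = ∫_{0}^{2π} ∫_{0}^{π/2} ∫_{0}^{1} (29ρ) · ρ^2 sin(φ) dρ dφ dθ.

Inner (ρ): 29sin(φ)/4.
Middle (φ): 29/4.
Outer (θ): 29π/2.

Therefore the triple integral equals 29π/2.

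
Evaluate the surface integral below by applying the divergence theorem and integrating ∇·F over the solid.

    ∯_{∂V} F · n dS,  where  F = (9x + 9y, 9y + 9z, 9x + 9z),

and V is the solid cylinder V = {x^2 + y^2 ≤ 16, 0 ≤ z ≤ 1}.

By the divergence theorem,

    ∯_{∂V} F · n dS = ∭_V (∇ · F) dV.

Compute the divergence:
    ∇ · F = ∂F_x/∂x + ∂F_y/∂y + ∂F_z/∂z = 9 + 9 + 9 = 27.

In cylindrical coordinates, x = r cos(θ), y = r sin(θ), z = z, dV = r dr dθ dz, with 0 ≤ r ≤ 4, 0 ≤ θ ≤ 2π, 0 ≤ z ≤ 1.

The integrand, after substitution and multiplying by the volume element, becomes (27) · r, so

    ∭_V (∇·F) dV = ∫_0^{2π} ∫_0^{4} ∫_0^{1} (27) · r dz dr dθ.

Inner (z from 0 to 1): 27r.
Middle (r from 0 to 4): 216.
Outer (θ from 0 to 2π): 432π.

Therefore ∯_{∂V} F · n dS = 432π.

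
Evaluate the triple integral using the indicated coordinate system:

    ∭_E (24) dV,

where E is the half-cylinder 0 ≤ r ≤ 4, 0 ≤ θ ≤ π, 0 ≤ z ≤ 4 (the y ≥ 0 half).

In cylindrical coordinates, x = r cos(θ), y = r sin(θ), z = z, and dV = r dr dθ dz.

The integrand becomes 24, so

    ∭_E (24) dV = ∫_{0}^{π} ∫_{0}^{4} ∫_{0}^{4} (24) · r dz dr dθ.

Inner (z): 96r.
Middle (r from 0 to 4): 768.
Outer (θ): 768π.

Therefore the triple integral equals 768π.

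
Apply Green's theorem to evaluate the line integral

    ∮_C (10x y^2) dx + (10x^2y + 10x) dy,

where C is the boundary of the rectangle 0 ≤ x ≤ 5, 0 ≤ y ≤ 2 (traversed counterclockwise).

Green's theorem converts the closed line integral into a double integral over the enclosed region D:

    ∮_C P dx + Q dy = ∬_D (∂Q/∂x - ∂P/∂y) dA.

Here P = 10x y^2, Q = 10x^2y + 10x, so

    ∂Q/∂x = 20x y + 10,    ∂P/∂y = 20x y,
    ∂Q/∂x - ∂P/∂y = 10.

D is the region 0 ≤ x ≤ 5, 0 ≤ y ≤ 2. Evaluating the double integral:

    ∬_D (10) dA = ∫_0^{5} ∫_0^{2} (10) dy dx.

Inner (y from 0 to 2): 20.
Outer (x from 0 to 5): 100.

Therefore ∮_C P dx + Q dy = 100.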